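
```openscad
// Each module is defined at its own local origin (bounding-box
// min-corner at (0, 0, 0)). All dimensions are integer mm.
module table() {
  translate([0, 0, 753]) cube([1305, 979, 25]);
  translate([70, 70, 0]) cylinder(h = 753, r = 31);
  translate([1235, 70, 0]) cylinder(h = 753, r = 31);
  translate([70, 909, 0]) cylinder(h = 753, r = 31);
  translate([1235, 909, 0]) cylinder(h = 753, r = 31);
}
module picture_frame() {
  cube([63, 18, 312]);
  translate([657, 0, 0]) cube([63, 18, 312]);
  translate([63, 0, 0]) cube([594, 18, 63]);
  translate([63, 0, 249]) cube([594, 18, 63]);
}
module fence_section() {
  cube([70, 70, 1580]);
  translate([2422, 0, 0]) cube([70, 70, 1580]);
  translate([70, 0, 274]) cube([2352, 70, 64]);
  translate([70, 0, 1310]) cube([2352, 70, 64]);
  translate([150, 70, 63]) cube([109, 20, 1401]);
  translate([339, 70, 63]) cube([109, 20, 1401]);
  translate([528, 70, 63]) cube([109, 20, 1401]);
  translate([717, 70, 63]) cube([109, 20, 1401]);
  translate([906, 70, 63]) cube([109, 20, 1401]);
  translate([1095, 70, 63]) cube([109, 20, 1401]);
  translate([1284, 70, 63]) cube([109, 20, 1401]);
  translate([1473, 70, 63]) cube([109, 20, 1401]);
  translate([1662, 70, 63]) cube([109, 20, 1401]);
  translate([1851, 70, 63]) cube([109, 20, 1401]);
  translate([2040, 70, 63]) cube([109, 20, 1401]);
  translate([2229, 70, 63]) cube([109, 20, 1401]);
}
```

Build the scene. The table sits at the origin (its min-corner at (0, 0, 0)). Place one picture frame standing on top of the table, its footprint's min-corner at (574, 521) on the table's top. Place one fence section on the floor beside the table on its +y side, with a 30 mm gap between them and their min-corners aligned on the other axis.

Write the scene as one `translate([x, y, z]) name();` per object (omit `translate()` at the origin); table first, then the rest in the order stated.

table();
translate([574, 521, 778]) picture_frame();
translate([0, 1009, 0]) fence_section();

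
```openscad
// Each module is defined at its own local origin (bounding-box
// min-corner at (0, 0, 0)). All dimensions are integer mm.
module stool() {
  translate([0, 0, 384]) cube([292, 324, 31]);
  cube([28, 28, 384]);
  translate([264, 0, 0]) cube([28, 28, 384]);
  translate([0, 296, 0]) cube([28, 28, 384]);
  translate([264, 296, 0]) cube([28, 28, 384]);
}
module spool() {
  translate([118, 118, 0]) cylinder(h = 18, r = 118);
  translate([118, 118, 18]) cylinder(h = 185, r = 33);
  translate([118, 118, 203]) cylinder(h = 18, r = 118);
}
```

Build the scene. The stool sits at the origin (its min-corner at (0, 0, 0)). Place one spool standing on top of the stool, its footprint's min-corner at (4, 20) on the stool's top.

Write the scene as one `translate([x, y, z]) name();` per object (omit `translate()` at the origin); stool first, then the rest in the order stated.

stool();
translate([4, 20, 415]) spool();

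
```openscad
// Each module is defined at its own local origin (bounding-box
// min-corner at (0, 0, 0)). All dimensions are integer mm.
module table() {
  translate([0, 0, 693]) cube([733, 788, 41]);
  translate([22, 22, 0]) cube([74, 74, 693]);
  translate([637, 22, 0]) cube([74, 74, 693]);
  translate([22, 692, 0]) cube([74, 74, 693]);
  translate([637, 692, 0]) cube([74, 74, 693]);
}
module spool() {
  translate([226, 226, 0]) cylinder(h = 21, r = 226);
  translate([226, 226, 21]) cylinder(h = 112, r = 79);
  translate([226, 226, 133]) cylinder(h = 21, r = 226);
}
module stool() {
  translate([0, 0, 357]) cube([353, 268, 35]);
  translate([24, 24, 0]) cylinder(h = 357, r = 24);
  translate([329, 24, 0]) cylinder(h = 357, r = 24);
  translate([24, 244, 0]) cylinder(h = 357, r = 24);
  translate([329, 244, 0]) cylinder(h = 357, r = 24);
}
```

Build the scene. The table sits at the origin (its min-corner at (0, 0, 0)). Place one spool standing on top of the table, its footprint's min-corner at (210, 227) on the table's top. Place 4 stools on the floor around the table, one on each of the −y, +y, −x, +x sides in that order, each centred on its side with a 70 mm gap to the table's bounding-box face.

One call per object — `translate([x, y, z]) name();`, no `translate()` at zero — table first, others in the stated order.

table();
translate([210, 227, 734]) spool();
translate([190, -338, 0]) stool();
translate([190, 858, 0]) stool();
translate([-423, 260, 0]) stool();
translate([803, 260, 0]) stool();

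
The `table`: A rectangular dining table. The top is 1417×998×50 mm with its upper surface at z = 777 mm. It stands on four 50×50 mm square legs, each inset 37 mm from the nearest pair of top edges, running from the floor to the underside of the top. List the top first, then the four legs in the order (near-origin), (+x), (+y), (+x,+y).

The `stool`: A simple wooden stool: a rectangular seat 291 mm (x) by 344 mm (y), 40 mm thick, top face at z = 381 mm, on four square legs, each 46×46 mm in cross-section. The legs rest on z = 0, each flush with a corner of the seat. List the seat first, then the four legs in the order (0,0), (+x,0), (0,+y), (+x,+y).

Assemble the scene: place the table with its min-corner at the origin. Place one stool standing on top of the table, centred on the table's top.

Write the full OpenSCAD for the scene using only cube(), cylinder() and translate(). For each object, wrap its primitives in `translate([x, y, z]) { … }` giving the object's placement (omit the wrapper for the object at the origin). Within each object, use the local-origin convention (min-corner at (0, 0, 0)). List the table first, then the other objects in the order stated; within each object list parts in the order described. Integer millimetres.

translate([0, 0, 727]) cube([1417, 998, 50]);
translate([37, 37, 0]) cube([50, 50, 727]);
translate([1330, 37, 0]) cube([50, 50, 727]);
translate([37, 911, 0]) cube([50, 50, 727]);
translate([1330, 911, 0]) cube([50, 50, 727]);
translate([563, 327, 777]) {
  translate([0, 0, 341]) cube([291, 344, 40]);
  cube([46, 46, 341]);
  translate([245, 0, 0]) cube([46, 46, 341]);
  translate([0, 298, 0]) cube([46, 46, 341]);
  translate([245, 298, 0]) cube([46, 46, 341]);
}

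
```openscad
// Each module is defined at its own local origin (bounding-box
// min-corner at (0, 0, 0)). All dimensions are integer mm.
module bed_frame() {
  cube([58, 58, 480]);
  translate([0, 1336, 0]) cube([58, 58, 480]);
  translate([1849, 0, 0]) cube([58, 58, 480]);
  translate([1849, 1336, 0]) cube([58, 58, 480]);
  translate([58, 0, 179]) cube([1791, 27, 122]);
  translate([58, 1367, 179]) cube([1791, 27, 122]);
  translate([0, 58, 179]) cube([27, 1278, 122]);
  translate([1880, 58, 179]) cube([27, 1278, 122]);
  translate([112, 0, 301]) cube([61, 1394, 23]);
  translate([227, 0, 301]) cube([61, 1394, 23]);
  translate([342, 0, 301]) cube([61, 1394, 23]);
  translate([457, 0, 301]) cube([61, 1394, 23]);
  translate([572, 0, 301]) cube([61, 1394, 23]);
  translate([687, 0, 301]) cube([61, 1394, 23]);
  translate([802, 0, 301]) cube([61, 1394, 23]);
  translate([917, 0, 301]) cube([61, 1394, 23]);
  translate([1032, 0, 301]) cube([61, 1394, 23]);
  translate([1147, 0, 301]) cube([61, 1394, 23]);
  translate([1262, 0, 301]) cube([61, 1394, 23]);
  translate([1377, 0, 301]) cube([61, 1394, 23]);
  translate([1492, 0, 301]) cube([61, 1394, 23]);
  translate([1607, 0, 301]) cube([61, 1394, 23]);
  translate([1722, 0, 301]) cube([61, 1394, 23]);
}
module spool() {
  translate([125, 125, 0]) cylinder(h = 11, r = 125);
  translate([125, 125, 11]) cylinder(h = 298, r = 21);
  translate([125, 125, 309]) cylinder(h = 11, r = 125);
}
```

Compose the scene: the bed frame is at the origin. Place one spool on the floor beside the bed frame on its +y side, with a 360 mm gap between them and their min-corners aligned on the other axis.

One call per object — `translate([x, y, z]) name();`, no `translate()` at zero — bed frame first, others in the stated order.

bed_frame();
translate([0, 1754, 0]) spool();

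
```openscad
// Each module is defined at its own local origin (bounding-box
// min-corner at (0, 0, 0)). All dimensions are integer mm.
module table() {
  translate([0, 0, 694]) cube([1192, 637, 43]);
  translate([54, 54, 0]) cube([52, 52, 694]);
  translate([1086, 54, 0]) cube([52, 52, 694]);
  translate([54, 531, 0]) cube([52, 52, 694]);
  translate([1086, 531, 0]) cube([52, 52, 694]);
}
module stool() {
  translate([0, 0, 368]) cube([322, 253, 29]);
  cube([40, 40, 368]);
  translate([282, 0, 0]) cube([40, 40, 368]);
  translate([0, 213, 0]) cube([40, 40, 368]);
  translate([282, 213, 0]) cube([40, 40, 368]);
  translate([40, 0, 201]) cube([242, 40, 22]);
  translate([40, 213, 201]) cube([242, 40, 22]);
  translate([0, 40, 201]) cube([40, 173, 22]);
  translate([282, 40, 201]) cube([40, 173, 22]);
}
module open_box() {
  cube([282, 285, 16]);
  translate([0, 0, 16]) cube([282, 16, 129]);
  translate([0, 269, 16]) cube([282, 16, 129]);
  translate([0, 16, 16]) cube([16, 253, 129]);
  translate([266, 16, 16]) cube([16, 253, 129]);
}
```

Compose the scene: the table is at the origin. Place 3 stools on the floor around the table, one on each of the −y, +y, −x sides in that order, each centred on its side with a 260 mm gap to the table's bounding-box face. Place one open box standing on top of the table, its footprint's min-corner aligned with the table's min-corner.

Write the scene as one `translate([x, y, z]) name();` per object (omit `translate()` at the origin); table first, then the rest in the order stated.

table();
translate([435, -513, 0]) stool();
translate([435, 897, 0]) stool();
translate([-582, 192, 0]) stool();
translate([0, 0, 737]) open_box();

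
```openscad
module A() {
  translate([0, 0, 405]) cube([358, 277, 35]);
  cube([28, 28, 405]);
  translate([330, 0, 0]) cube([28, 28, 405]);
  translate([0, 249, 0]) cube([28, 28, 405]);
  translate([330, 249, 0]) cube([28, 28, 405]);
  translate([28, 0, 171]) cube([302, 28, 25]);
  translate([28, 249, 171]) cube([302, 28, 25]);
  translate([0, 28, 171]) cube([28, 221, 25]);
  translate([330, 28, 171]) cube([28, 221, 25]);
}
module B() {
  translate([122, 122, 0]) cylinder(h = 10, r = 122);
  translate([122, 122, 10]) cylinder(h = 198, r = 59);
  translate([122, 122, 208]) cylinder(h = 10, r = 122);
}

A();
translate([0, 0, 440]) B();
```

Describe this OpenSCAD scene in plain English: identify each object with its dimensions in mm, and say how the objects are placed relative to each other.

A is a four-legged stool. The seat is 358×277 mm, 35 mm thick, top at z = 440 mm. It stands on four square legs, each 28×28 mm in cross-section, from z = 0 to the seat underside, each flush with a corner of the seat. Four stretchers, 28 mm wide and 25 mm tall, connect adjacent legs with their undersides at z = 171 mm, each running between the inner faces of the legs it joins and aligned with the legs' outer faces on the other axis.

B is a spool: two coaxial disc flanges of radius 122 mm and thickness 10 mm, joined by a core cylinder of radius 59 mm and height 198 mm. The lower flange rests on z = 0 and the three cylinders share a vertical axis.

The spool is on top of the stool.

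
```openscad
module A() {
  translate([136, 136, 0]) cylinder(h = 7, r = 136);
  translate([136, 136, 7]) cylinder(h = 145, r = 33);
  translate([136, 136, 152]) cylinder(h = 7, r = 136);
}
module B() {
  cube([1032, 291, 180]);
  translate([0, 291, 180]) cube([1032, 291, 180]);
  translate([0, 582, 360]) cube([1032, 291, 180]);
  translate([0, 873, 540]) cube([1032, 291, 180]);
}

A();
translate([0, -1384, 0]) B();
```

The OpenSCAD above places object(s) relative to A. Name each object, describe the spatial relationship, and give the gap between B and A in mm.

The staircase's nearest face is 220 mm from the spool's −y face.

A is a spool. B is a staircase. The staircase is on the floor beside the spool on its −y side. The gap between the staircase and the spool is 220 mm.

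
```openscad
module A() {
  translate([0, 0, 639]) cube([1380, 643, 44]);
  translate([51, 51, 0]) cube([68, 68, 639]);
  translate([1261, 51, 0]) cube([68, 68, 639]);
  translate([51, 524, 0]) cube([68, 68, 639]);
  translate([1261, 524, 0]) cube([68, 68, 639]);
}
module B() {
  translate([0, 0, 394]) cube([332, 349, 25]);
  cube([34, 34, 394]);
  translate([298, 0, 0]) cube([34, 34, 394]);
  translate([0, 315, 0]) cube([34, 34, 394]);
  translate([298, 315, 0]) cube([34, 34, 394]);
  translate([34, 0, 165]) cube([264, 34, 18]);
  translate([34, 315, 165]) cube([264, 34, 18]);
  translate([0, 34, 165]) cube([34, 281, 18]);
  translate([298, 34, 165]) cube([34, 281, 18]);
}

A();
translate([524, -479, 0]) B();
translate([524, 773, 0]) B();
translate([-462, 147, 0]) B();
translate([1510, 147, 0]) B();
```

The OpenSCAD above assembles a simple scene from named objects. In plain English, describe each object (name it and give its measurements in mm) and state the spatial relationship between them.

A is a rectangular dining table. The top is 1380×643×44 mm with its upper surface at z = 683 mm. It stands on four 68×68 mm square legs, each inset 51 mm from the nearest pair of top edges, running from the floor to the underside of the top.

B is a four-legged stool. The seat is 332×349 mm, 25 mm thick, top at z = 419 mm. It stands on four square legs, each 34×34 mm in cross-section, from z = 0 to the seat underside, each flush with a corner of the seat. Four stretchers, 34 mm wide and 18 mm tall, connect adjacent legs with their undersides at z = 165 mm, each running between the inner faces of the legs it joins and aligned with the legs' outer faces on the other axis.

Four stools sit around the table at the −y, +y, −x, +x sides.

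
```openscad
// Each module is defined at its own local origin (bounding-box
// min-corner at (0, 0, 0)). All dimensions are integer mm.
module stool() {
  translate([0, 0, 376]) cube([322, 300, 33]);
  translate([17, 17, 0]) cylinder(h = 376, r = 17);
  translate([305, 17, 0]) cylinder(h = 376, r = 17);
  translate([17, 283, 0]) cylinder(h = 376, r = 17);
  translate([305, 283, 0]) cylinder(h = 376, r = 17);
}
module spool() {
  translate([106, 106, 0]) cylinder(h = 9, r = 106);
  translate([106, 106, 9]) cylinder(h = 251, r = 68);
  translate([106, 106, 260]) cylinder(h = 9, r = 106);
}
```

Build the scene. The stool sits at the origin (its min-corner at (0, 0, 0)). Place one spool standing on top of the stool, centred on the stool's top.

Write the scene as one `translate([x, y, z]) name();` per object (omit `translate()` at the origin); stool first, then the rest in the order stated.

stool();
translate([55, 44, 409]) spool();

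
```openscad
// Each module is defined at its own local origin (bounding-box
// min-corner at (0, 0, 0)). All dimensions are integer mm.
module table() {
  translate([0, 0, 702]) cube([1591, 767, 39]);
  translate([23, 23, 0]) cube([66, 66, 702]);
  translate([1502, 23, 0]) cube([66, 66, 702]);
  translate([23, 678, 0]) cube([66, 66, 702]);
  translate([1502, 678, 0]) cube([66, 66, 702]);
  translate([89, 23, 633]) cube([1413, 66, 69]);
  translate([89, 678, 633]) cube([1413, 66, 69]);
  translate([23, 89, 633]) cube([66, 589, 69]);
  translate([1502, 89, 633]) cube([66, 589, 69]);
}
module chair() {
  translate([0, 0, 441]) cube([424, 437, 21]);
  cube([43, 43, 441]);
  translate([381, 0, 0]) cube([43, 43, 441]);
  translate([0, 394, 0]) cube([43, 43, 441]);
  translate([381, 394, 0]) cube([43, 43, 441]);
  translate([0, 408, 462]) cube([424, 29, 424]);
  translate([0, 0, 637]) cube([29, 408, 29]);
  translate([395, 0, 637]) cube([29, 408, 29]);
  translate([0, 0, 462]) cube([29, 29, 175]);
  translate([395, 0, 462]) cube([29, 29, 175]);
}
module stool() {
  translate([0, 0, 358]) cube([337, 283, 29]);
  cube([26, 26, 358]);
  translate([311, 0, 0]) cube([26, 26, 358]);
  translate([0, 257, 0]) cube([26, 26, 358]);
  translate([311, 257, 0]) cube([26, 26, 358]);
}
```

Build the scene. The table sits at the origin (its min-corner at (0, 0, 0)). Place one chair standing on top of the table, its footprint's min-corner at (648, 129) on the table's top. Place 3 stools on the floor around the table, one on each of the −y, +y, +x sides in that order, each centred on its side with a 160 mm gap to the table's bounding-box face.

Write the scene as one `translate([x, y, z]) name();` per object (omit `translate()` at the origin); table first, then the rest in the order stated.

table();
translate([648, 129, 741]) chair();
translate([627, -443, 0]) stool();
translate([627, 927, 0]) stool();
translate([1751, 242, 0]) stool();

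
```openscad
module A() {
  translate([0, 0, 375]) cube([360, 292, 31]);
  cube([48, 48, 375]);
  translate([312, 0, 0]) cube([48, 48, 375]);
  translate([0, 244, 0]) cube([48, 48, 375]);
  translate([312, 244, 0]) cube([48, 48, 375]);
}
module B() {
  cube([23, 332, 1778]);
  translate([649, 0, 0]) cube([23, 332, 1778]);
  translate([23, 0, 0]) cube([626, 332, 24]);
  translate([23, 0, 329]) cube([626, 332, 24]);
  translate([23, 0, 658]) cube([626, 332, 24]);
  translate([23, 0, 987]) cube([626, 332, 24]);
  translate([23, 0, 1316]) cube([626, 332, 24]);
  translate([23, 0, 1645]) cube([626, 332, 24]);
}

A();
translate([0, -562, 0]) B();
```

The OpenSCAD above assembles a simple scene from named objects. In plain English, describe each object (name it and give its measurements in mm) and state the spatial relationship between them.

A is a four-legged stool. The seat is a 360×292×31 mm slab whose top surface is at z = 406 mm; four square legs, each 48×48 mm in cross-section, run from the floor (z = 0) to the underside of the seat, each flush with a corner of the seat.

B is an open bookshelf. Two side panels, each 23 mm thick, 332 mm deep and 1778 mm tall, stand 672 mm apart (outside-to-outside). Between them sit 6 shelves, each 24 mm thick and 332 mm deep, spanning the full gap between the sides. The bottom shelf rests on the floor (its underside at z = 0) and the clear gap between one shelf's top and the next shelf's underside is 305 mm.

The bookshelf is on the floor beside the stool on its −y side.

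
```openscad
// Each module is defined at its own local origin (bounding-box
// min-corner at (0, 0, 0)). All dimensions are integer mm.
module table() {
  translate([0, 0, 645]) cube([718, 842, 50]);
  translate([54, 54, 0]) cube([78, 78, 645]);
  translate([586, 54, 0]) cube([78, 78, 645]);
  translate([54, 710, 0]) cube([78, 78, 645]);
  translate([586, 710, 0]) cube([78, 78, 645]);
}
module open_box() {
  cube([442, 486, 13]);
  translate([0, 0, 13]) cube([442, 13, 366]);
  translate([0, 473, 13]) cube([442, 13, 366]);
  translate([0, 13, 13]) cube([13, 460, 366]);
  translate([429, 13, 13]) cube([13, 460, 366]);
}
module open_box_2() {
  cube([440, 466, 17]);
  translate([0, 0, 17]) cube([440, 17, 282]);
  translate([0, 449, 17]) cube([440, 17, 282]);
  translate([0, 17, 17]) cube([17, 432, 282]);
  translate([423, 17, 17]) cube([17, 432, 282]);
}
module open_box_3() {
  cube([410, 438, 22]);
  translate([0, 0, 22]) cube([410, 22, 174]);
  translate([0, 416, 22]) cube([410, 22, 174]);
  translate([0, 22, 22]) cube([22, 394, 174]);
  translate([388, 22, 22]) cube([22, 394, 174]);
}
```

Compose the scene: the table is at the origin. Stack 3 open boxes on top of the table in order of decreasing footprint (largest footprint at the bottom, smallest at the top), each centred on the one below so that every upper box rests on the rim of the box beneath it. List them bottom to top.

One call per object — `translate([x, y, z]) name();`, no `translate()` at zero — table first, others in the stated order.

table();
translate([138, 178, 695]) open_box();
translate([139, 188, 1074]) open_box_2();
translate([154, 202, 1373]) open_box_3();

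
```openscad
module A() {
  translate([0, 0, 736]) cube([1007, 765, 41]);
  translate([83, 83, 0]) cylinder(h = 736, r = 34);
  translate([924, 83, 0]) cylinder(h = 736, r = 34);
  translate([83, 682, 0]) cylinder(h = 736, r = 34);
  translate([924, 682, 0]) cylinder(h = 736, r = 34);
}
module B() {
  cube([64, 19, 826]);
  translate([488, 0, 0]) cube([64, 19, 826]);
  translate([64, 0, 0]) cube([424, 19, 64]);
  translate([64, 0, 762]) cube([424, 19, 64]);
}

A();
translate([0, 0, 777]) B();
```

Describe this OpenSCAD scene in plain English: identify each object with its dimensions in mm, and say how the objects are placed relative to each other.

A is a rectangular dining table. The top is 1007×765×41 mm with its upper surface at z = 777 mm. It stands on four round legs of 68 mm diameter, each leg's bounding box inset 49 mm from the nearest pair of top edges, running from the floor to the underside of the top.

B is a picture frame with a 424×698 mm rectangular opening (x by z) and a uniform 64 mm border on every side. Frame depth is 19 mm along y. It is built from two vertical stiles running the full outside height and two horizontal rails spanning the gap between the stiles.

The picture frame is on top of the table.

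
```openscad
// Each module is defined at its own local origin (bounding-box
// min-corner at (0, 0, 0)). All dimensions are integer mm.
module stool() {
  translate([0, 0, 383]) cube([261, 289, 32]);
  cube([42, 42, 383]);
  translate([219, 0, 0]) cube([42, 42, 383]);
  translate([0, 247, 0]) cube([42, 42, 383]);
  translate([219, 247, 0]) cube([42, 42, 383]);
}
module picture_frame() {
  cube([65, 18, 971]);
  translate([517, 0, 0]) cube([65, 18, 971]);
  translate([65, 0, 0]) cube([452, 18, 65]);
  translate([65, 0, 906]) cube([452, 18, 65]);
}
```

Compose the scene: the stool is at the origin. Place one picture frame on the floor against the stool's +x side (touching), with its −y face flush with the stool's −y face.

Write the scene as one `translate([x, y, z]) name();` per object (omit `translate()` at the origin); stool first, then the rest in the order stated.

stool();
translate([261, 0, 0]) picture_frame();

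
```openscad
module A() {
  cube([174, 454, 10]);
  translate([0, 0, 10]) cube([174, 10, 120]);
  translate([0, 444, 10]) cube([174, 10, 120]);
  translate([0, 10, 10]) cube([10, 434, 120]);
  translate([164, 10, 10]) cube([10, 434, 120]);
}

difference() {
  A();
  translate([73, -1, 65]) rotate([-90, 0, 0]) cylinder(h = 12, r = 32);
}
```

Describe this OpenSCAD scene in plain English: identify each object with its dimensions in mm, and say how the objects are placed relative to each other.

A is an open storage box with external size 174×454×130 mm and wall thickness 10 mm (the base is also 10 mm thick). The base covers the whole footprint; the four walls stand on the base, with the y-facing walls full-width and the x-facing walls fitting between their inner faces.

The open box has a circular hole of radius 32 mm through its front wall, centred at (x = 73, z = 65).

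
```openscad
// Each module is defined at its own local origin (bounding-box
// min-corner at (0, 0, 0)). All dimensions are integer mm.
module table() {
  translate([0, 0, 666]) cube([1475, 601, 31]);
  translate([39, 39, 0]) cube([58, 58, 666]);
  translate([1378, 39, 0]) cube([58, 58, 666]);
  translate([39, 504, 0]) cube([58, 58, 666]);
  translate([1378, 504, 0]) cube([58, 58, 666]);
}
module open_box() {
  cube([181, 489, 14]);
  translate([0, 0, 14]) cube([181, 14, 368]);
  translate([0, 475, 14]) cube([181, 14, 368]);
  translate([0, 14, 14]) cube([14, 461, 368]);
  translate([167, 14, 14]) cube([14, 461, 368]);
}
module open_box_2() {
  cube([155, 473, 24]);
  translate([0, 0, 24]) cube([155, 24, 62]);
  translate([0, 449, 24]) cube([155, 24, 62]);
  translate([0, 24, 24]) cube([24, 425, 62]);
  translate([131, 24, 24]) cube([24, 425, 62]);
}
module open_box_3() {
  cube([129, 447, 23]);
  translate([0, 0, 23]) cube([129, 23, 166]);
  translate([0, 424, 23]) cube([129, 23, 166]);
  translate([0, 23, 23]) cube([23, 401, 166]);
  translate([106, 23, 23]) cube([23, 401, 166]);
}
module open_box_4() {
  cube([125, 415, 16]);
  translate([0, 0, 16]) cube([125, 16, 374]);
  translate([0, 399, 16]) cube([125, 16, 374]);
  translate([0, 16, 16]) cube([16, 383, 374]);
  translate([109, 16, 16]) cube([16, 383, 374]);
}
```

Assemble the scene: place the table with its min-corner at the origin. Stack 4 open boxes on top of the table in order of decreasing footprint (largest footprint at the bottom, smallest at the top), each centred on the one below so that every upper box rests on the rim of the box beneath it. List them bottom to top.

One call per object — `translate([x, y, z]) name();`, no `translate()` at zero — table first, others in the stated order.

table();
translate([647, 56, 697]) open_box();
translate([660, 64, 1079]) open_box_2();
translate([673, 77, 1165]) open_box_3();
translate([675, 93, 1354]) open_box_4();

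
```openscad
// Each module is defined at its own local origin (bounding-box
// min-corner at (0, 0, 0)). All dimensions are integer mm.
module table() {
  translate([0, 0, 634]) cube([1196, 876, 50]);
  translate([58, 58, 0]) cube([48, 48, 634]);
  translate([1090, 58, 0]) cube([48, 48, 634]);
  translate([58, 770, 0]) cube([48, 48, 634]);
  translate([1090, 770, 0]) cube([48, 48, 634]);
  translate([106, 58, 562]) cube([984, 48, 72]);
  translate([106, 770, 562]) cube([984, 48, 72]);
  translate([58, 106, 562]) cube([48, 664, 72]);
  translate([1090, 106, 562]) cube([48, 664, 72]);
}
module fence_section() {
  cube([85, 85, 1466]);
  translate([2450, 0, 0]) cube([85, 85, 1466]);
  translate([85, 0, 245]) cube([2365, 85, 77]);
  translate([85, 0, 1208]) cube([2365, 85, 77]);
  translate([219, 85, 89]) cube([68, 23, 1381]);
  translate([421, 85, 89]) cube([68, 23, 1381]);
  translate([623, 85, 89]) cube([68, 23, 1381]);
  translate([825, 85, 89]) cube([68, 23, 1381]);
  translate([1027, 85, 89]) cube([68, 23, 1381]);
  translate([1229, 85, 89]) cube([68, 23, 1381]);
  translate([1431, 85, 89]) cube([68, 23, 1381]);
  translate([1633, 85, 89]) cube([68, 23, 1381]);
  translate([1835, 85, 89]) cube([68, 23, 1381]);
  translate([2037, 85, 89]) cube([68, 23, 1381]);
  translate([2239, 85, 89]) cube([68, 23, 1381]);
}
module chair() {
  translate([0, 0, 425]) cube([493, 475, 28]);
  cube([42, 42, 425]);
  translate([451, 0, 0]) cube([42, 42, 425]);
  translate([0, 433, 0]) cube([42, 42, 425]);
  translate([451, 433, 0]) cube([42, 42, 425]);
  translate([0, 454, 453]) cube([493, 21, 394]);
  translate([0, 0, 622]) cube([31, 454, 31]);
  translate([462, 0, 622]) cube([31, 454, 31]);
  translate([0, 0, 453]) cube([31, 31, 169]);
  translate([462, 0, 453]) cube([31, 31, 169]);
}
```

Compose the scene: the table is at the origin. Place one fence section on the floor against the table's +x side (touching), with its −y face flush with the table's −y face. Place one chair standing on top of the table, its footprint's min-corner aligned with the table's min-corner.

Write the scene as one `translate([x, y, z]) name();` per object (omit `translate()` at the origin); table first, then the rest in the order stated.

table();
translate([1196, 0, 0]) fence_section();
translate([0, 0, 684]) chair();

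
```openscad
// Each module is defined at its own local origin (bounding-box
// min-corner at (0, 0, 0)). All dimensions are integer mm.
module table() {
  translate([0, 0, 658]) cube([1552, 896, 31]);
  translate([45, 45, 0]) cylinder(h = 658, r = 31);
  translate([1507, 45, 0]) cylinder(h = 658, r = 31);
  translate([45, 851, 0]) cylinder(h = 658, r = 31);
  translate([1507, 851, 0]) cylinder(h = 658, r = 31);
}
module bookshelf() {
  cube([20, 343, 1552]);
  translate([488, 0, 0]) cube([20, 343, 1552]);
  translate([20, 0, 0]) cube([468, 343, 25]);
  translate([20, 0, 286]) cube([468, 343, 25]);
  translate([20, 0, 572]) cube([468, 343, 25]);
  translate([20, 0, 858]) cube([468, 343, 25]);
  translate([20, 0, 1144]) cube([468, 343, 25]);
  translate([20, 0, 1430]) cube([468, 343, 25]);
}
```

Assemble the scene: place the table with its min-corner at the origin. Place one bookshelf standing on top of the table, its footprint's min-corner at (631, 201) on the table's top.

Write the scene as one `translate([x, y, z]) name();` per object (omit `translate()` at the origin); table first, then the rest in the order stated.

table();
translate([631, 201, 689]) bookshelf();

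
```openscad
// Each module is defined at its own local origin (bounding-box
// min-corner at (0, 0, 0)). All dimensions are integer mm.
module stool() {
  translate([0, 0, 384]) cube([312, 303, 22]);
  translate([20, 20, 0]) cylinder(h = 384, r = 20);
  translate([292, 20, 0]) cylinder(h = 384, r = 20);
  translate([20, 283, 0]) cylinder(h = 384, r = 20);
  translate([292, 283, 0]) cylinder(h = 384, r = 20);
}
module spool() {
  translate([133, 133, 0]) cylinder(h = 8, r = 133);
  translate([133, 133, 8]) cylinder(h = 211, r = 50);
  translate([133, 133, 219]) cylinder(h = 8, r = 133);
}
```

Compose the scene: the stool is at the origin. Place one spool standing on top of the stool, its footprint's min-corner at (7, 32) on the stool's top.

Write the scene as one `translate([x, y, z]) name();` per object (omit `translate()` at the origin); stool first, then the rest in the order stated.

stool();
translate([7, 32, 406]) spool();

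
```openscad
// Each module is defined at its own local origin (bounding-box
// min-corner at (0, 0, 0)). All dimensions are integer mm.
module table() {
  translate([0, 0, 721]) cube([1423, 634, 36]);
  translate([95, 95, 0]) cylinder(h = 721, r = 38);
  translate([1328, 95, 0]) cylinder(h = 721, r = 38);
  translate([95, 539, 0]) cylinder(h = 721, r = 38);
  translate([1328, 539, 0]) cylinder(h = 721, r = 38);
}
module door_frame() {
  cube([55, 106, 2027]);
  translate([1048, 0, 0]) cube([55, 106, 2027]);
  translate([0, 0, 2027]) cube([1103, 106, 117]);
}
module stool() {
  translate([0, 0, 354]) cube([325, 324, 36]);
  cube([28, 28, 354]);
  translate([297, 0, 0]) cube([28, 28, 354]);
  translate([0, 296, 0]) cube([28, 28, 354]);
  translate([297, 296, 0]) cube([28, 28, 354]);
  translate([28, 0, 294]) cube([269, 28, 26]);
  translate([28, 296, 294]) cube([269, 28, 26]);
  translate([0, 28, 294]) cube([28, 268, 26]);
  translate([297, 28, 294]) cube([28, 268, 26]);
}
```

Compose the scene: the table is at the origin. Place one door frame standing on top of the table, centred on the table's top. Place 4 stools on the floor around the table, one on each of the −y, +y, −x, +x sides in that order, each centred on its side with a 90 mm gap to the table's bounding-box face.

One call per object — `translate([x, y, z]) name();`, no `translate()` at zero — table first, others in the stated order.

table();
translate([160, 264, 757]) door_frame();
translate([549, -414, 0]) stool();
translate([549, 724, 0]) stool();
translate([-415, 155, 0]) stool();
translate([1513, 155, 0]) stool();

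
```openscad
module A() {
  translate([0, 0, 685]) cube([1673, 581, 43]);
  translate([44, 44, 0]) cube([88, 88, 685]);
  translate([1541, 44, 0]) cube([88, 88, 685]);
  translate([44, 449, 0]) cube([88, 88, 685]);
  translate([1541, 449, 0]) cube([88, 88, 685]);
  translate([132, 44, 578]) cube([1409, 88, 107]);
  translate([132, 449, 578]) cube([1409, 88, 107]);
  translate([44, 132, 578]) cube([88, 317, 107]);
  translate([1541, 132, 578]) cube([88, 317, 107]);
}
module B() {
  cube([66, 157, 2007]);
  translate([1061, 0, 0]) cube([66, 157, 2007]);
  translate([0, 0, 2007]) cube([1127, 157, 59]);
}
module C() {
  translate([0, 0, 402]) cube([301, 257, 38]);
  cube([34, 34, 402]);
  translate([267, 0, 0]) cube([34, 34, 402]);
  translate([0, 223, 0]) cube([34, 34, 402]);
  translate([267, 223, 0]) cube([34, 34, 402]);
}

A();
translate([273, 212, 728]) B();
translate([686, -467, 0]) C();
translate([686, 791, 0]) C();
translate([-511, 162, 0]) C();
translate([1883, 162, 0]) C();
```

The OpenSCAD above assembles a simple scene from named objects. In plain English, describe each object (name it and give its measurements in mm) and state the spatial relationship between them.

A is a table: top 1673 mm (x) × 581 mm (y), 43 mm thick, upper face at z = 728 mm, on four 88×88 mm square legs, each inset 44 mm from the nearest pair of top edges, running from z = 0 to the bottom of the top. Four apron rails, 88 mm thick and 107 mm tall, run between adjacent legs with their top edges flush with the underside of the top and their outer faces flush with the legs' outer faces.

B is a rectangular door frame: two vertical jambs of 66×157 mm section, 2007 mm tall, with a clear opening 995 mm wide between their inner faces. A header 59 mm tall and 157 mm deep lies on top of the jambs and spans the full outside width.

C is a four-legged stool. The seat is 301×257 mm, 38 mm thick, top at z = 440 mm. It stands on four square legs, each 34×34 mm in cross-section, from z = 0 to the seat underside, each flush with a corner of the seat.

The door frame is on top of the table, centred. Four stools sit around the table at the −y, +y, −x, +x sides.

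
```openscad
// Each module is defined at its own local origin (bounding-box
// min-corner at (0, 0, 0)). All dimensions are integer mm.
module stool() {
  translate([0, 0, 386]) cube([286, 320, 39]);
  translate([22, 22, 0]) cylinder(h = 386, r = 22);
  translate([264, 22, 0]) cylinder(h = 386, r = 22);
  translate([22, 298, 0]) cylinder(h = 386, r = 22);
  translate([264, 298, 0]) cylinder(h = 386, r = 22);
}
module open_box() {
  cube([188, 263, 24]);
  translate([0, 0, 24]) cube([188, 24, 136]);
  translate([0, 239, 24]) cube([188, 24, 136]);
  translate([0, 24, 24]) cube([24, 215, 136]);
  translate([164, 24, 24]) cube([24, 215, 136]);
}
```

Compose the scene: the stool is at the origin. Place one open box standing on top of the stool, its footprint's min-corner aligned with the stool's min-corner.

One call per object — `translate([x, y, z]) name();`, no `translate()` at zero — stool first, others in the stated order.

stool();
translate([0, 0, 425]) open_box();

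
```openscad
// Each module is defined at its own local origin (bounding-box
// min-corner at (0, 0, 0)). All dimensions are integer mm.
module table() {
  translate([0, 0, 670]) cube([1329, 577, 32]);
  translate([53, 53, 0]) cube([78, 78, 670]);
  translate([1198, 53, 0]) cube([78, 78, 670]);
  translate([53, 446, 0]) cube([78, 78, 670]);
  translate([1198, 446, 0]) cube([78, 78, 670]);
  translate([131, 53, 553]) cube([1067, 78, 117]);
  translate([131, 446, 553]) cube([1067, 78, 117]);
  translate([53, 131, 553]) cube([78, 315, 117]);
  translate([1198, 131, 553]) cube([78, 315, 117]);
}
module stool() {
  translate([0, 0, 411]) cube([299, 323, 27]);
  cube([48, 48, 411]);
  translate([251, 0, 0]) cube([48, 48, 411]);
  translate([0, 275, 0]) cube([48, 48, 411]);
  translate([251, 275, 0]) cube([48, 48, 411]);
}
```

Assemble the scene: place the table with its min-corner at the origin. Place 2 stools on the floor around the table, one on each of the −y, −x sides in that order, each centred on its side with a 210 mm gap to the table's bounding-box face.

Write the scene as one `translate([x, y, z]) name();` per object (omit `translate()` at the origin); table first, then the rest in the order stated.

table();
translate([515, -533, 0]) stool();
translate([-509, 127, 0]) stool();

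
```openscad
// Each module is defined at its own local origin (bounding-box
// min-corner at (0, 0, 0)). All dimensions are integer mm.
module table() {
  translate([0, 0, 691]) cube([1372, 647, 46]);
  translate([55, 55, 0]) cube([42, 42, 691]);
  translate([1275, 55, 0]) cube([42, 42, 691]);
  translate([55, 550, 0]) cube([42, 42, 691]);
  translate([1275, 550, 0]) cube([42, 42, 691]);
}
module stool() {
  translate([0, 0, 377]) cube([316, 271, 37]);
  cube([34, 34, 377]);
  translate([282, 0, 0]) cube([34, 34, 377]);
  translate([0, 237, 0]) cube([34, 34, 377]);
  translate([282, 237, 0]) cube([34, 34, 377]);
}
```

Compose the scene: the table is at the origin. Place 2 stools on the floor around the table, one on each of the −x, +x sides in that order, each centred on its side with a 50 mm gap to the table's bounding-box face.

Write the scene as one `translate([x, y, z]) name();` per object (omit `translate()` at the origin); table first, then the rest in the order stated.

table();
translate([-366, 188, 0]) stool();
translate([1422, 188, 0]) stool();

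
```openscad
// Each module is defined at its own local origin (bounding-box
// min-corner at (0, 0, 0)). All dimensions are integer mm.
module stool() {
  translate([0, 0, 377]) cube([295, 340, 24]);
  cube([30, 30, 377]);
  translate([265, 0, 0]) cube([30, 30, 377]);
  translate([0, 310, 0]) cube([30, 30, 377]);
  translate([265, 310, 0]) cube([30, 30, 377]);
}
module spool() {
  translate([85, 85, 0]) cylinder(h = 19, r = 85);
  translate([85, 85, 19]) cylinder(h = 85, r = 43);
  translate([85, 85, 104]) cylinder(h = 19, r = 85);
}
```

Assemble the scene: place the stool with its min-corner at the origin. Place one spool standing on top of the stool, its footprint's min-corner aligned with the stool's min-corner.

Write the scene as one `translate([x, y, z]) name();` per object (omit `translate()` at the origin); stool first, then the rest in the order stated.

stool();
translate([0, 0, 401]) spool();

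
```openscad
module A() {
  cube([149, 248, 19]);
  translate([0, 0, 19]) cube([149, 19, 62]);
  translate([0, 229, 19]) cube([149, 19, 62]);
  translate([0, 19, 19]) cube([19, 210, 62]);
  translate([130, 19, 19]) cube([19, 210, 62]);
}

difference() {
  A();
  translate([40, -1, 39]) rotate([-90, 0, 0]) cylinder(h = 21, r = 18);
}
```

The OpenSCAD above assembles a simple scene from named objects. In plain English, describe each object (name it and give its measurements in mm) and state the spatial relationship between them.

A is an open storage box with external size 149×248×81 mm and wall thickness 19 mm (the base is also 19 mm thick). The base covers the whole footprint; the four walls stand on the base, with the y-facing walls full-width and the x-facing walls fitting between their inner faces.

The open box has a circular hole of radius 18 mm through its front wall, centred at (x = 40, z = 39).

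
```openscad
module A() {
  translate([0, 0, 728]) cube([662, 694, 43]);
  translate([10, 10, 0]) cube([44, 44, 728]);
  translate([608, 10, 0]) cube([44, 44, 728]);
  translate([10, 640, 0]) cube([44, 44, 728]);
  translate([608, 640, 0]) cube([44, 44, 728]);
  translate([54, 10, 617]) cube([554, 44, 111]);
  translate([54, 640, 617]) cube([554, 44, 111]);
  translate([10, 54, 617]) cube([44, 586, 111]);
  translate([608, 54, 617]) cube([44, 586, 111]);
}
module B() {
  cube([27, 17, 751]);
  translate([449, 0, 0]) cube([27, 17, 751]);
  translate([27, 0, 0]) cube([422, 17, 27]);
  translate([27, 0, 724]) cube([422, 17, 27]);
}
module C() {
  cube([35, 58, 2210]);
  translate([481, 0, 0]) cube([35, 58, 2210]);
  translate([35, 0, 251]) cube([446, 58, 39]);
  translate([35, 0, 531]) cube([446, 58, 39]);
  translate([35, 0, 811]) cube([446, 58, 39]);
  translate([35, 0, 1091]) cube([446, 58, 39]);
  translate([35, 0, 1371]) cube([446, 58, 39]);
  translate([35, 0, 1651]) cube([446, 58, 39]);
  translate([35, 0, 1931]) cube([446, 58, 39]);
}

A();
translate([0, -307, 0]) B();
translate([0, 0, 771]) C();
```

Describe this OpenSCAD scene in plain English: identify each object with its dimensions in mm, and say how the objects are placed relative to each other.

A is a table with a 662×694 mm rectangular top, 43 mm thick, top surface at z = 771 mm, supported by four 44×44 mm square legs, each inset 10 mm from the nearest pair of top edges, running from the floor. Four apron rails, 44 mm thick and 111 mm tall, run between adjacent legs with their top edges flush with the underside of the top and their outer faces flush with the legs' outer faces.

B is a rectangular picture frame lying in the x–z plane (depth along y). The opening is 422 mm wide (x) by 697 mm tall (z), surrounded by a border 27 mm wide on all four sides. The frame is 17 mm deep and is made of two full-height vertical stiles with two horizontal rails fitted between them.

C is a straight ladder. Two 35×58 mm vertical rails, 2210 mm tall, stand 516 mm apart (outside-to-outside) with their front faces coplanar on the −y side. 7 rungs, each 58 mm deep and 39 mm tall, span between the inner faces of the rails, front faces flush with the rails. The lowest rung's underside is at z = 251 mm and rungs are spaced 280 mm apart (underside to underside).

The picture frame is on the floor beside the table on its −y side. The ladder is on top of the table.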